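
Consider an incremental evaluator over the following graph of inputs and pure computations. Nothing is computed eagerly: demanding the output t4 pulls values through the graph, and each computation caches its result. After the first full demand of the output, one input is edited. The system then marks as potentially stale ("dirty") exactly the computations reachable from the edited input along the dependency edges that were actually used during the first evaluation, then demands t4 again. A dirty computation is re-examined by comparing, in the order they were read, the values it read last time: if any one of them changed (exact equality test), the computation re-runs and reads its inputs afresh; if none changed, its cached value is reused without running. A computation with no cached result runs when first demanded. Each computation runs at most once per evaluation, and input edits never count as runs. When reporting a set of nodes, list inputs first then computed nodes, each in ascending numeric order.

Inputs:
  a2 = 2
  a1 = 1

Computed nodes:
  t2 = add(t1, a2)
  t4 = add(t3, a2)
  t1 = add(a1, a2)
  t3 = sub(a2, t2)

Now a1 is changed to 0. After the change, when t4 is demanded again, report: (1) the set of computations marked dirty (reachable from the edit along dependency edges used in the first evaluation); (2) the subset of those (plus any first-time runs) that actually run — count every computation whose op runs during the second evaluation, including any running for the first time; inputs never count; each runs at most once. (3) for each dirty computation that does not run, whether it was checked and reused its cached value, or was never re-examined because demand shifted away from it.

Dirty set: t1, t2, t3, t4.
Run set: t1, t2, t3, t4 (4 run).
All dirty computations ended up running.

Initial pass — values computed on the first demand:
  t1 = add(1, 2) = 3
  t2 = add(3, 2) = 5
  t3 = sub(2, 5) = -3
  t4 = add(-3, 2) = -1

Second demand — change propagation:
  t1: re-runs because a1 1->0; new result 2.
  t2: re-runs because t1 3->2; new result 4.
  t3: re-runs because t2 5->4; new result -2.
  t4: re-runs because t3 -3->-2; new result 0.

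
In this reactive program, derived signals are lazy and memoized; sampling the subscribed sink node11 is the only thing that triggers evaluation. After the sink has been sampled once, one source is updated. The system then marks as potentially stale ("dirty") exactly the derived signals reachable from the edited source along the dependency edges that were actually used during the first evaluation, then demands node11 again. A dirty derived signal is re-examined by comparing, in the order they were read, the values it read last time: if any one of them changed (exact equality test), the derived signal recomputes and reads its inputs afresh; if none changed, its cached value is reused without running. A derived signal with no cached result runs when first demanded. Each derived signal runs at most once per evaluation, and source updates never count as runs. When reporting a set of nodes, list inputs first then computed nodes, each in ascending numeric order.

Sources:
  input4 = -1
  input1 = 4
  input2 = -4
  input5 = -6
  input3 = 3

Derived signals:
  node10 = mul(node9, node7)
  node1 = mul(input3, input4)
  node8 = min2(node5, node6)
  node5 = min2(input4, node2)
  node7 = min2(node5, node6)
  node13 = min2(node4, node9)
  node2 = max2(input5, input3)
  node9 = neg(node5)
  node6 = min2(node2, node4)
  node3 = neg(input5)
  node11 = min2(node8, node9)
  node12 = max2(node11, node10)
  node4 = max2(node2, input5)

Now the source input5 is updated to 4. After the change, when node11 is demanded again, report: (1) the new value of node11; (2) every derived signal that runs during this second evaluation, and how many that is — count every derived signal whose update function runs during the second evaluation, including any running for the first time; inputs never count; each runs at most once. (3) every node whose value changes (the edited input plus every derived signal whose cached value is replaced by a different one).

First demand of the output computes:
  node2 = max2(-6, 3) = 3
  node4 = max2(3, -6) = 3
  node5 = min2(-1, 3) = -1
  node6 = min2(3, 3) = 3
  node8 = min2(-1, 3) = -1
  node9 = neg(-1) = 1
  node11 = min2(-1, 1) = -1

After the edit, cleaning proceeds:
  node2: a read changed (input5 -6->4) — executes, giving 4.
  node4: a read changed (node2 3->4; input5 -6->4) — executes, giving 4.
  node5: a read changed (node2 3->4) — executes, giving -1 — identical to its old value.
  node6: a read changed (node2 3->4; node4 3->4) — executes, giving 4.
  node8: a read changed (node6 3->4) — executes, giving -1 — identical to its old value.
  node9: dirty, but its reads are unchanged (node5 unchanged); cached 1 stands.
  node11: dirty, but its reads are unchanged (node8 unchanged, node9 unchanged); cached -1 stands.

Note where the cutoff bites: node9 is checked, finds nothing changed, and keeps its cache.

Demanding node11 again yields -1.
5 derived signals run: node2, node4, node5, node6, node8.
The nodes whose values change: input5, node2, node4, node6.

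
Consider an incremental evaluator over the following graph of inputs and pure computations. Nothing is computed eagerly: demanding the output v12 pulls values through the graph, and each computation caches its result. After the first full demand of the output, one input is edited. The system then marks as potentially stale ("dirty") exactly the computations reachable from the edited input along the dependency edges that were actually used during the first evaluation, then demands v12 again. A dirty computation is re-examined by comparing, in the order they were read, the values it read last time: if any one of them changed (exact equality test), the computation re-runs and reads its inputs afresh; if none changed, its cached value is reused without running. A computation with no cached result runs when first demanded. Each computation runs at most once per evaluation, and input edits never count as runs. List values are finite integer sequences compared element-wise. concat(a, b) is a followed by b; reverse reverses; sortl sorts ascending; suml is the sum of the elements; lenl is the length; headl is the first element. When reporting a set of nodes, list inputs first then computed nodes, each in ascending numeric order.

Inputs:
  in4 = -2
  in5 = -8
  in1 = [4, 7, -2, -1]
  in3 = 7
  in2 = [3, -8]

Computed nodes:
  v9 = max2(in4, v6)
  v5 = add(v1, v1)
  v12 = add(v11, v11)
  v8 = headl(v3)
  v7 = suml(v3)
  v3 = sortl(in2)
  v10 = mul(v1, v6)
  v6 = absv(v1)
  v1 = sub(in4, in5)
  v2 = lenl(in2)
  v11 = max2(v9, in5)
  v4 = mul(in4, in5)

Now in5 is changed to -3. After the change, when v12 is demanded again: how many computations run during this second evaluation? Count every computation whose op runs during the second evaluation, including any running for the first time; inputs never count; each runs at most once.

Run set: v1, v6, v9, v11, v12 (5 run).

Initial pass — values computed on the first demand:
  v1 = sub(-2, -8) = 6
  v6 = absv(6) = 6
  v9 = max2(-2, 6) = 6
  v11 = max2(6, -8) = 6
  v12 = add(6, 6) = 12

Second demand — change propagation:
  v1: re-runs because in5 -8->-3; new result 1.
  v6: re-runs because v1 6->1; new result 1.
  v9: re-runs because v6 6->1; new result 1.
  v11: re-runs because v9 6->1; in5 -8->-3; new result 1.
  v12: re-runs because v11 6->1; v11 6->1; new result 2.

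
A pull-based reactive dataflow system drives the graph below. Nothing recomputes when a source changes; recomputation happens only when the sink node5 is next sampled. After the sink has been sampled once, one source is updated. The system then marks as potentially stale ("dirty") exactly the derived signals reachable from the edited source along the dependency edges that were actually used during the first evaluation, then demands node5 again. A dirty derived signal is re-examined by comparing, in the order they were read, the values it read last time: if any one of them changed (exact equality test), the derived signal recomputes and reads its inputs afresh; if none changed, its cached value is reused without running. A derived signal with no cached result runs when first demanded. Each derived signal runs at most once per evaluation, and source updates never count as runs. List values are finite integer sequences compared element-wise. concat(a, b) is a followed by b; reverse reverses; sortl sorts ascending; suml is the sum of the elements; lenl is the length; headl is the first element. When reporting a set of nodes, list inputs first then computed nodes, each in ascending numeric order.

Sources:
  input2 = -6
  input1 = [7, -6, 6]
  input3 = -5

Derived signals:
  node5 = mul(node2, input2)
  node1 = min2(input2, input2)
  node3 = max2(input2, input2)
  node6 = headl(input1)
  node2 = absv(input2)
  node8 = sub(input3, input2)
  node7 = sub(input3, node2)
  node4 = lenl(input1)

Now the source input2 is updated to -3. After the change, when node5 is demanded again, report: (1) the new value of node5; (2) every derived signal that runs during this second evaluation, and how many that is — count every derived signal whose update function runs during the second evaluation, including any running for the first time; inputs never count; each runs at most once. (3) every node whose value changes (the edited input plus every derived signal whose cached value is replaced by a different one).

First evaluation (everything demanded from the output):
  node2 = absv(-6) = 6
  node5 = mul(6, -6) = -36

Propagation after the edit:
  node2: runs — input2 -6->-3; result 3.
  node5: runs — node2 6->3; input2 -6->-3; result -9.

New value of node5: -9.
Derived signals that run: node2, node5 — 2 in total.
Values that change: input2, node2, node5.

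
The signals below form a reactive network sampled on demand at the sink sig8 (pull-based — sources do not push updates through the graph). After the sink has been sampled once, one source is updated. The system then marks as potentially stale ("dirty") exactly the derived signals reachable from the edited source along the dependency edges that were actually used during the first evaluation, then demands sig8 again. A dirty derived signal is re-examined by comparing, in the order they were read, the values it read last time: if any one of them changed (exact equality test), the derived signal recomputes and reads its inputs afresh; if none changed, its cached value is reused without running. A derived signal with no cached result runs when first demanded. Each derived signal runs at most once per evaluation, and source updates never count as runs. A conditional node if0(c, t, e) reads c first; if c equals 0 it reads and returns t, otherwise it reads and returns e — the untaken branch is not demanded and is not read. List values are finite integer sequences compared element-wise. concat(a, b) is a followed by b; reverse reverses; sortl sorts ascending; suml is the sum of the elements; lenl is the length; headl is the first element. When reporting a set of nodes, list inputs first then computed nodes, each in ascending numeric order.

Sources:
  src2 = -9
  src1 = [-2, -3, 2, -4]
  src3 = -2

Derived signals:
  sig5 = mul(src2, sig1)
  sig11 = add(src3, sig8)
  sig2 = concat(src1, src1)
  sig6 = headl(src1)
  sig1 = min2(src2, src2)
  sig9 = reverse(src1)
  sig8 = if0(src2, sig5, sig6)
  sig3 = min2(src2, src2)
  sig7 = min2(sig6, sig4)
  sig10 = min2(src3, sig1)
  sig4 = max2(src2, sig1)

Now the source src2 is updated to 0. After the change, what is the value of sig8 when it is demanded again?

Initial pass — values computed on the first demand:
  sig6 = headl([-2, -3, 2, -4]) = -2
  sig8 = if0(src2=-9 -> else branch sig6) = -2

Second demand — change propagation:
  sig1: newly demanded (no cache) — executes and yields 0.
  sig5: newly demanded (no cache) — executes and yields 0.
  sig8: re-runs because src2 -9->0; new result 0.

The important point: the flipped condition pulls in fresh nodes; sig1, sig5 run for the first time.

sig8 now evaluates to 0.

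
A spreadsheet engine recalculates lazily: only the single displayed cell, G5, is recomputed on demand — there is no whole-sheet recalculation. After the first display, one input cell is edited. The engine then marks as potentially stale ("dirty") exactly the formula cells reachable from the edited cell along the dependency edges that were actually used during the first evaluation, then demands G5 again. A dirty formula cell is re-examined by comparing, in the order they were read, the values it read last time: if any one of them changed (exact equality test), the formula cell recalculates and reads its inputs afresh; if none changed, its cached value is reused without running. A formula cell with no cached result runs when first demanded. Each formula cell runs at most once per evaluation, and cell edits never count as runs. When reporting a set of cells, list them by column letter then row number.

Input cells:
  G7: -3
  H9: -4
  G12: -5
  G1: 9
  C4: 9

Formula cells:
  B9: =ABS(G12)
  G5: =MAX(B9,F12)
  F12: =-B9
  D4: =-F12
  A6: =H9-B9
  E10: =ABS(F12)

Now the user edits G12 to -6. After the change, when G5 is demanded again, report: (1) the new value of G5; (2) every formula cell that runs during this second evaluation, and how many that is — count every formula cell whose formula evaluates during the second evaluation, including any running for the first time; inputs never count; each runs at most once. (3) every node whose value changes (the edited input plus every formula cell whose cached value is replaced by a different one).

First evaluation (everything demanded from the output):
  B9 = ABS(-5) = 5
  F12 = -(5) = -5
  G5 = MAX(5, -5) = 5

Propagation after the edit:
  B9: runs — G12 -5->-6; result 6.
  F12: runs — B9 5->6; result -6.
  G5: runs — B9 5->6; F12 -5->-6; result 6.

New value of G5: 6.
Formula cells that run: B9, F12, G5 — 3 in total.
Values that change: B9, F12, G5, G12.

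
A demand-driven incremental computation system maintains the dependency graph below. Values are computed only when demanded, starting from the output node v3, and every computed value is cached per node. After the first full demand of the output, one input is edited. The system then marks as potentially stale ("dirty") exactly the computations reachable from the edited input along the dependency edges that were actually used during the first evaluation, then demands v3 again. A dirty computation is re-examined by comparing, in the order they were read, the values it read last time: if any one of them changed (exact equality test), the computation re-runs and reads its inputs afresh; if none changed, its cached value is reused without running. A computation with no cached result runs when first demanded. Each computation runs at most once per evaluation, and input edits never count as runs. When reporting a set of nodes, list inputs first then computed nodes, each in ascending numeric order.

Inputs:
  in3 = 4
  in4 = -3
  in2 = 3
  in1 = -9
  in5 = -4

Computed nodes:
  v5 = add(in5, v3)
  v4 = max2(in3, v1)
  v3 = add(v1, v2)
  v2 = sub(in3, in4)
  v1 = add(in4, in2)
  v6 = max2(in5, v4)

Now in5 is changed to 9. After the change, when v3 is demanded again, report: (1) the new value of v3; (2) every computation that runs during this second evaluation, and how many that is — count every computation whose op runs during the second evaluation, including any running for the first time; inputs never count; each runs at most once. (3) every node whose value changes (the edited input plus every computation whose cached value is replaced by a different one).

New value of v3: 7.
Computations that run: none — 0 in total.
Values that change: in5.
Key observation: in5 is never demanded by the output, so the edit triggers no recomputation at all.

First evaluation (everything demanded from the output):
  v1 = add(-3, 3) = 0
  v2 = sub(4, -3) = 7
  v3 = add(0, 7) = 7

Propagation after the edit:
  in5 feeds no computation that the output demands — nothing is marked dirty and nothing runs.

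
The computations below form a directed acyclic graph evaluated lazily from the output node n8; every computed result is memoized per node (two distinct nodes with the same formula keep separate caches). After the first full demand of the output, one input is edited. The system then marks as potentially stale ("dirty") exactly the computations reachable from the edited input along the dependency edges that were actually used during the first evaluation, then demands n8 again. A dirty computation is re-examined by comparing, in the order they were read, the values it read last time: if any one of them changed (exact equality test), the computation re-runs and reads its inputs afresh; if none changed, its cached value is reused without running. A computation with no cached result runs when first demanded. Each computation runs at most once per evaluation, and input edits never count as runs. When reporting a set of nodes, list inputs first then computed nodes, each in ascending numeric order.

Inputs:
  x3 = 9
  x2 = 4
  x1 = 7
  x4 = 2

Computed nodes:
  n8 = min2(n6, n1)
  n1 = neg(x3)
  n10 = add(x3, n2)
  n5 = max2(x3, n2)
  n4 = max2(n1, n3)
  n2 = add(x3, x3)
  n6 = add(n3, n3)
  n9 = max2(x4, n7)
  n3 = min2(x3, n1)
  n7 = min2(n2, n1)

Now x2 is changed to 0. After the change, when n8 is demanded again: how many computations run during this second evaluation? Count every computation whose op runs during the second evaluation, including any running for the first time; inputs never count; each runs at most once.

First demand of the output computes:
  n1 = neg(9) = -9
  n3 = min2(9, -9) = -9
  n6 = add(-9, -9) = -18
  n8 = min2(-18, -9) = -18

After the edit, cleaning proceeds:
  no node depends on x2 at all; the second demand re-runs nothing.

Note the shortcut — nothing in the graph depends on x2 at all, so no recomputation happens.

0 computations run: none.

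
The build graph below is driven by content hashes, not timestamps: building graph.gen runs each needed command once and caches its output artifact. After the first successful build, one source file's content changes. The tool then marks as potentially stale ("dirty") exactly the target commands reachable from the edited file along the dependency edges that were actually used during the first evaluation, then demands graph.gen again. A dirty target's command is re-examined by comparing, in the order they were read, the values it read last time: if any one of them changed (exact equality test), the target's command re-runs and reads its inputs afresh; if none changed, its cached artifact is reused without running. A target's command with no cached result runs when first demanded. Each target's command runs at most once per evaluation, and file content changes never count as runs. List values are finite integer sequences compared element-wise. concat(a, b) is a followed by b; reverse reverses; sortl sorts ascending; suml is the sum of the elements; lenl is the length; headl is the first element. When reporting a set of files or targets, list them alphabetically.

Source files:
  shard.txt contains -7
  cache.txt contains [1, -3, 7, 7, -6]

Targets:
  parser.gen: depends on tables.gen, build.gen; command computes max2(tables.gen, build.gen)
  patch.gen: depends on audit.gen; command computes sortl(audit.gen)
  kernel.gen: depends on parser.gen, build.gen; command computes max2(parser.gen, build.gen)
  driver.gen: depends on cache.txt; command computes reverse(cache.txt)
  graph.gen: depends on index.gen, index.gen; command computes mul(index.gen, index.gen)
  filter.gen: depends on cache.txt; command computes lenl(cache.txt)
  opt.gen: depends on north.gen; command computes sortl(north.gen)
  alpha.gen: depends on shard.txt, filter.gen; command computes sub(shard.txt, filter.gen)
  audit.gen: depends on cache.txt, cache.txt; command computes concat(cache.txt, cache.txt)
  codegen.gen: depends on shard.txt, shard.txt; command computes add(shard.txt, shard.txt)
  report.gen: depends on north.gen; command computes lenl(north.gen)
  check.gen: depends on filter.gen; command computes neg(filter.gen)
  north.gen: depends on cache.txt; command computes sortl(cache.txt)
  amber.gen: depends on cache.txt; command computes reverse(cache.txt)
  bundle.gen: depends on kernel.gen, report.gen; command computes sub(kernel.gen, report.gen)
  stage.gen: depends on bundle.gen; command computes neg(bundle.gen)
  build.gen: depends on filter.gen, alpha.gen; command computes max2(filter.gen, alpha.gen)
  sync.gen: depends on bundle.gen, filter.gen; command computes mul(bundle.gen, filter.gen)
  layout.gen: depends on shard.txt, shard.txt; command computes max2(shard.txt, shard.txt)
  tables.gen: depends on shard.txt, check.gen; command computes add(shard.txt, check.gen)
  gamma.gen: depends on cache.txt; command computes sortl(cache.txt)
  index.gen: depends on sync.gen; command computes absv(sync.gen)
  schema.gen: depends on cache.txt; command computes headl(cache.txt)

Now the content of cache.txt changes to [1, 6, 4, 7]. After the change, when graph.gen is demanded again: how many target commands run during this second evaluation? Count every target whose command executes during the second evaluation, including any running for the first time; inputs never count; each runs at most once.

Initial pass — values computed on the first demand:
  filter.gen = lenl([1, -3, 7, 7, -6]) = 5
  alpha.gen = sub(-7, 5) = -12
  build.gen = max2(5, -12) = 5
  check.gen = neg(5) = -5
  north.gen = sortl([1, -3, 7, 7, -6]) = [-6, -3, 1, 7, 7]
  report.gen = lenl([-6, -3, 1, 7, 7]) = 5
  tables.gen = add(-7, -5) = -12
  parser.gen = max2(-12, 5) = 5
  kernel.gen = max2(5, 5) = 5
  bundle.gen = sub(5, 5) = 0
  sync.gen = mul(0, 5) = 0
  index.gen = absv(0) = 0
  graph.gen = mul(0, 0) = 0

Second demand — change propagation:
  filter.gen: re-runs because cache.txt [1, -3, 7, 7, -6]->[1, 6, 4, 7]; new result 4.
  alpha.gen: re-runs because filter.gen 5->4; new result -11.
  build.gen: re-runs because filter.gen 5->4; alpha.gen -12->-11; new result 4.
  check.gen: re-runs because filter.gen 5->4; new result -4.
  north.gen: re-runs because cache.txt [1, -3, 7, 7, -6]->[1, 6, 4, 7]; new result [1, 4, 6, 7].
  report.gen: re-runs because north.gen [-6, -3, 1, 7, 7]->[1, 4, 6, 7]; new result 4.
  tables.gen: re-runs because check.gen -5->-4; new result -11.
  parser.gen: re-runs because tables.gen -12->-11; build.gen 5->4; new result 4.
  kernel.gen: re-runs because parser.gen 5->4; build.gen 5->4; new result 4.
  bundle.gen: re-runs because kernel.gen 5->4; report.gen 5->4; new result 0 (unchanged).
  sync.gen: re-runs because filter.gen 5->4; new result 0 (unchanged).
  index.gen: re-examined; everything it read last time is the same (sync.gen unchanged) — cache 0 kept, no run.
  graph.gen: re-examined; everything it read last time is the same (index.gen unchanged, index.gen unchanged) — cache 0 kept, no run.

The important point: at index.gen every value read last time is unchanged, so the dirty flag clears without a run.

Run set: alpha.gen, build.gen, bundle.gen, check.gen, filter.gen, kernel.gen, north.gen, parser.gen, report.gen, sync.gen, tables.gen (11 run).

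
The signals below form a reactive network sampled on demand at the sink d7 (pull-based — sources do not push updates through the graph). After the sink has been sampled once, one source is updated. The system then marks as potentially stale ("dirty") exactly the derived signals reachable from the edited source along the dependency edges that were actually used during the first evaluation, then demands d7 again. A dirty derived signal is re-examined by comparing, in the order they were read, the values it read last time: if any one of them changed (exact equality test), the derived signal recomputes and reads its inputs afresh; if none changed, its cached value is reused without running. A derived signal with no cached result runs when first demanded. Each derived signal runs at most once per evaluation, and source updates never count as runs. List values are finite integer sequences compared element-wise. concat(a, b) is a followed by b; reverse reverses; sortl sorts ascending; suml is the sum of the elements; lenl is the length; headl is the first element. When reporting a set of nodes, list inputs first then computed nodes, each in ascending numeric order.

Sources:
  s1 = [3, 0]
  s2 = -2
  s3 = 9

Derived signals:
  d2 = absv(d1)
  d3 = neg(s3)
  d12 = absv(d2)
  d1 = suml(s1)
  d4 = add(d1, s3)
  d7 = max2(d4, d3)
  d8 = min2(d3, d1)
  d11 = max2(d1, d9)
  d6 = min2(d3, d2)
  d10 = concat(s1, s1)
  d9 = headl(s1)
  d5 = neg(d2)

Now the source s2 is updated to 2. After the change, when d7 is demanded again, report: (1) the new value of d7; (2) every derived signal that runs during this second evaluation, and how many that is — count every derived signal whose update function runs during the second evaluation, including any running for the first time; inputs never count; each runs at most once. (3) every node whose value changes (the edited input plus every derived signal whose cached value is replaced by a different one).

Initial pass — values computed on the first demand:
  d1 = suml([3, 0]) = 3
  d3 = neg(9) = -9
  d4 = add(3, 9) = 12
  d7 = max2(12, -9) = 12

Second demand — change propagation:
  no demanded computation ever read s2, so the edit dirties nothing and nothing runs.

The important point: nothing the output needs ever reads s2, so the edit is invisible to it.

d7 now evaluates to 12.
Run set: none (0 run).
Changed values: s2.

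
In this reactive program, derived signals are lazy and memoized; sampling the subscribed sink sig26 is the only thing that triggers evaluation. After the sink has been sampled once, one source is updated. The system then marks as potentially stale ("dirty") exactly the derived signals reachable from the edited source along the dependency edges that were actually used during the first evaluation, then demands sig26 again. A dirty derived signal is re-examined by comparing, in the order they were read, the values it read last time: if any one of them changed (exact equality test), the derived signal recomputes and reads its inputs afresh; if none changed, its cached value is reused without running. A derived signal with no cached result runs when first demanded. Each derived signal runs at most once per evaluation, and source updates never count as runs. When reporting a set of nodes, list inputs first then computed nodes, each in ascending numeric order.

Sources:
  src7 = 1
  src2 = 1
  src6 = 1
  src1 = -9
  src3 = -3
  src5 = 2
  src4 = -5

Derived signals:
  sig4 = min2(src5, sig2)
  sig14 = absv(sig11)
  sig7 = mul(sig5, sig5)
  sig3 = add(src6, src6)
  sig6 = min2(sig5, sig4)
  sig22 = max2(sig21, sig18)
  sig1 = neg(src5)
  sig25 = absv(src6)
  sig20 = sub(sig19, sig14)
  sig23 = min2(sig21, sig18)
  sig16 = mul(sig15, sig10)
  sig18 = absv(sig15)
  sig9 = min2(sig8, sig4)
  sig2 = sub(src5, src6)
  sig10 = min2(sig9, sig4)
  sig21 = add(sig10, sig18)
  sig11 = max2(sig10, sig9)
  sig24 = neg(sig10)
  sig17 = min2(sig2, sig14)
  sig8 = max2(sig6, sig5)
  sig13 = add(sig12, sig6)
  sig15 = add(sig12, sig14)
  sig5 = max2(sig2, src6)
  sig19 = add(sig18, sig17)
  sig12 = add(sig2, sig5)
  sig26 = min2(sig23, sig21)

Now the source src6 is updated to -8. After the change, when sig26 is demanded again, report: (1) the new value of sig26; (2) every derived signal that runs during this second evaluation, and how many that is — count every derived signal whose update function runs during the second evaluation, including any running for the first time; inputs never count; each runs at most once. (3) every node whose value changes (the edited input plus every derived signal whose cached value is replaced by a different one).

Demanding sig26 again yields 22.
15 derived signals run: sig2, sig4, sig5, sig6, sig8, sig9, sig10, sig11, sig12, sig14, sig15, sig18, sig21, sig23, sig26.
The nodes whose values change: src6, sig2, sig4, sig5, sig6, sig8, sig9, sig10, sig11, sig12, sig14, sig15, sig18, sig21, sig23, sig26.

First demand of the output computes:
  sig2 = sub(2, 1) = 1
  sig4 = min2(2, 1) = 1
  sig5 = max2(1, 1) = 1
  sig6 = min2(1, 1) = 1
  sig8 = max2(1, 1) = 1
  sig9 = min2(1, 1) = 1
  sig10 = min2(1, 1) = 1
  sig11 = max2(1, 1) = 1
  sig12 = add(1, 1) = 2
  sig14 = absv(1) = 1
  sig15 = add(2, 1) = 3
  sig18 = absv(3) = 3
  sig21 = add(1, 3) = 4
  sig23 = min2(4, 3) = 3
  sig26 = min2(3, 4) = 3

After the edit, cleaning proceeds:
  sig2: a read changed (src6 1->-8) — executes, giving 10.
  sig4: a read changed (sig2 1->10) — executes, giving 2.
  sig5: a read changed (sig2 1->10; src6 1->-8) — executes, giving 10.
  sig6: a read changed (sig5 1->10; sig4 1->2) — executes, giving 2.
  sig8: a read changed (sig6 1->2; sig5 1->10) — executes, giving 10.
  sig9: a read changed (sig8 1->10; sig4 1->2) — executes, giving 2.
  sig10: a read changed (sig9 1->2; sig4 1->2) — executes, giving 2.
  sig11: a read changed (sig10 1->2; sig9 1->2) — executes, giving 2.
  sig12: a read changed (sig2 1->10; sig5 1->10) — executes, giving 20.
  sig14: a read changed (sig11 1->2) — executes, giving 2.
  sig15: a read changed (sig12 2->20; sig14 1->2) — executes, giving 22.
  sig18: a read changed (sig15 3->22) — executes, giving 22.
  sig21: a read changed (sig10 1->2; sig18 3->22) — executes, giving 24.
  sig23: a read changed (sig21 4->24; sig18 3->22) — executes, giving 22.
  sig26: a read changed (sig23 3->22; sig21 4->24) — executes, giving 22.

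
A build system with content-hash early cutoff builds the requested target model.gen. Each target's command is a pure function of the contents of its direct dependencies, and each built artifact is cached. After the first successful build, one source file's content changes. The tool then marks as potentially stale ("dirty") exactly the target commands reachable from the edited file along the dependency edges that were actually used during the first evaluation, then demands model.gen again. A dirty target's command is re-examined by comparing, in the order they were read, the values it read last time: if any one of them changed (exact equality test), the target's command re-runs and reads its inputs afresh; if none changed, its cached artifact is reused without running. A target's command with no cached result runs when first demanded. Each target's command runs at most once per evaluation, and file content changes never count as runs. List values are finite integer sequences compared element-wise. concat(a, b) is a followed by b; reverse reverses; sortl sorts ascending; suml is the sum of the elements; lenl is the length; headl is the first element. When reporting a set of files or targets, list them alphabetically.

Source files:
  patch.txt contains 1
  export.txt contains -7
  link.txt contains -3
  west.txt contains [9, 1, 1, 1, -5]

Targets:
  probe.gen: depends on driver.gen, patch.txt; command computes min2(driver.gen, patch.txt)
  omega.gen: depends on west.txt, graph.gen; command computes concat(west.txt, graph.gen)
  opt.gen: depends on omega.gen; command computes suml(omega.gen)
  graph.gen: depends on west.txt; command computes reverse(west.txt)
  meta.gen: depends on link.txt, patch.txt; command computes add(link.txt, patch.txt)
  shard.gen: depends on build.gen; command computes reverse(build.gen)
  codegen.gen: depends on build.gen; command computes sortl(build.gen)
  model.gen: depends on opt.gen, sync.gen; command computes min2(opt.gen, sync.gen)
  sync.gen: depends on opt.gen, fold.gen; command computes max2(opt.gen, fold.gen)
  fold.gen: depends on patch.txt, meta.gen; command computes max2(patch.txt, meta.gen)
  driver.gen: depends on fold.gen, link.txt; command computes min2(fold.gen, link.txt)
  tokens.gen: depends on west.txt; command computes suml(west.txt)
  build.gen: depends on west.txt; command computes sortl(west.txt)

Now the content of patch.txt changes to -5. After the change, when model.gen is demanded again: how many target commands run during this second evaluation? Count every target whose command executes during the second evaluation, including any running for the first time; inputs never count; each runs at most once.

Target commands that run: fold.gen, meta.gen, sync.gen — 3 in total.
Key observation: the change is absorbed at sync.gen — it re-runs but produces the same value, and the output's value is unchanged.

First evaluation (everything demanded from the output):
  graph.gen = reverse([9, 1, 1, 1, -5]) = [-5, 1, 1, 1, 9]
  meta.gen = add(-3, 1) = -2
  fold.gen = max2(1, -2) = 1
  omega.gen = concat([9, 1, 1, 1, -5], [-5, 1, 1, 1, 9]) = [9, 1, 1, 1, -5, -5, 1, 1, 1, 9]
  opt.gen = suml([9, 1, 1, 1, -5, -5, 1, 1, 1, 9]) = 14
  sync.gen = max2(14, 1) = 14
  model.gen = min2(14, 14) = 14

Propagation after the edit:
  meta.gen: runs — patch.txt 1->-5; result -8.
  fold.gen: runs — patch.txt 1->-5; meta.gen -2->-8; result -5.
  sync.gen: runs — fold.gen 1->-5; result 14 (same value as before).
  model.gen: checked — values it read are unchanged (opt.gen unchanged, sync.gen unchanged); reused cached 14 without running.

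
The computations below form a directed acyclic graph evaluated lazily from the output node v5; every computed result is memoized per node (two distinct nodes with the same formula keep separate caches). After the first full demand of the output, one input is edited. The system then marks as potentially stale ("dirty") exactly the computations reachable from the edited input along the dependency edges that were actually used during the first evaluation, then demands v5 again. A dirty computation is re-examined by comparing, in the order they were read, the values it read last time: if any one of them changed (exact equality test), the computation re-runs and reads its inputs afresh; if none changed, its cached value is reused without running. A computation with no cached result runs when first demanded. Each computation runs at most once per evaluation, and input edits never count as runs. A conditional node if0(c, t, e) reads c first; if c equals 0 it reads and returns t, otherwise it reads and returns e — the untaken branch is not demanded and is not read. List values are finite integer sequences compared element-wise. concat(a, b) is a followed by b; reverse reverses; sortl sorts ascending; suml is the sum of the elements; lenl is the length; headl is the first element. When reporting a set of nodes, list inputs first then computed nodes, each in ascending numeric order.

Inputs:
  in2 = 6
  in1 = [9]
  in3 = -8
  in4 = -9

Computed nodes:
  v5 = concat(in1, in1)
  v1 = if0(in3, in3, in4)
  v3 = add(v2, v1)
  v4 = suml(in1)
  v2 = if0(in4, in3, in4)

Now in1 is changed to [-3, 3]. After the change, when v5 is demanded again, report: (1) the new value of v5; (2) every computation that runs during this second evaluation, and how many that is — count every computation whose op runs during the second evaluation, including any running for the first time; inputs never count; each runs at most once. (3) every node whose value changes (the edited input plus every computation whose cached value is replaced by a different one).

Demanding v5 again yields [-3, 3, -3, 3].
1 computations run: v5.
The nodes whose values change: in1, v5.

First demand of the output computes:
  v5 = concat([9], [9]) = [9, 9]

After the edit, cleaning proceeds:
  v5: a read changed (in1 [9]->[-3, 3]; in1 [9]->[-3, 3]) — executes, giving [-3, 3, -3, 3].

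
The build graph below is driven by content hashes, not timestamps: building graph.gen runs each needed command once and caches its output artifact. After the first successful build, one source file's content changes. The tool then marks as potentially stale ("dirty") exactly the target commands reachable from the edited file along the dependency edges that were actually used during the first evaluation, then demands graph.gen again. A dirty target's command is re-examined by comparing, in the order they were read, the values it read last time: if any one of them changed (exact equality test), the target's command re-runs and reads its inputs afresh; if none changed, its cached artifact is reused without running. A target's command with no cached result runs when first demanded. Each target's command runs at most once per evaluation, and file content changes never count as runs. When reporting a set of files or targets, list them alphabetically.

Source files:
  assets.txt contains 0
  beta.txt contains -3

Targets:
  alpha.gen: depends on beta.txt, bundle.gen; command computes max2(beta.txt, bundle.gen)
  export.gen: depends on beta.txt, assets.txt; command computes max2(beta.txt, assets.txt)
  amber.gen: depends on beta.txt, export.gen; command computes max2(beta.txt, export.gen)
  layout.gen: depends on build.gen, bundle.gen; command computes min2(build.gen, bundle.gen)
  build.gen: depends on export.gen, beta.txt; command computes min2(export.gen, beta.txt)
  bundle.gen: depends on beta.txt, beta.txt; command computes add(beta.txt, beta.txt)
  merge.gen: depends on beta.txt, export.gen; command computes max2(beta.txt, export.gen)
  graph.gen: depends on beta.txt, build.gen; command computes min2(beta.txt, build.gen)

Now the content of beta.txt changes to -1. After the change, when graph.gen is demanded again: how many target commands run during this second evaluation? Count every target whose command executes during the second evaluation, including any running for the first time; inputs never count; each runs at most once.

Initial pass — values computed on the first demand:
  export.gen = max2(-3, 0) = 0
  build.gen = min2(0, -3) = -3
  graph.gen = min2(-3, -3) = -3

Second demand — change propagation:
  export.gen: re-runs because beta.txt -3->-1; new result 0 (unchanged).
  build.gen: re-runs because beta.txt -3->-1; new result -1.
  graph.gen: re-runs because beta.txt -3->-1; build.gen -3->-1; new result -1.

Run set: build.gen, export.gen, graph.gen (3 run).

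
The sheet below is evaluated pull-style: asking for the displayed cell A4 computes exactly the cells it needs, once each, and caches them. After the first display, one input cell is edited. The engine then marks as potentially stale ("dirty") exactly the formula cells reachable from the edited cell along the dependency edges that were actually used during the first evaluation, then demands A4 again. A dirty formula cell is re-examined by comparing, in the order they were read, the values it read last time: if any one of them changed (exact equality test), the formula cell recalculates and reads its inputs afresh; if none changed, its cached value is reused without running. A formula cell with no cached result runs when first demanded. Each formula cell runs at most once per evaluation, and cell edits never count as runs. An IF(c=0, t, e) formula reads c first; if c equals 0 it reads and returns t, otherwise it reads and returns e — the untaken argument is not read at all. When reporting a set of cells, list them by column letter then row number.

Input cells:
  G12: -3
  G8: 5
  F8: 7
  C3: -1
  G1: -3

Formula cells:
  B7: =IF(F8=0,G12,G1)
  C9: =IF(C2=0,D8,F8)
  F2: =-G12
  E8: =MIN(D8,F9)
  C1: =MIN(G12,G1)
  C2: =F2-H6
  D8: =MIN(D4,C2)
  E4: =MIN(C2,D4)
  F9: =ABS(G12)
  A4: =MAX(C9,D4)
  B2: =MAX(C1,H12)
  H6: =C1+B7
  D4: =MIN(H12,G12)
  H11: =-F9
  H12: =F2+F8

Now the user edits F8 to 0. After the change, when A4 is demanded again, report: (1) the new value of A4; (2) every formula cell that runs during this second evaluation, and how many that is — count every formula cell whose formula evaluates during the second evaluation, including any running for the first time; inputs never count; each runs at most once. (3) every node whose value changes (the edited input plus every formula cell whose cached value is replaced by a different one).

Demanding A4 again yields 0.
5 formula cells run: A4, B7, C9, D4, H12.
The nodes whose values change: A4, C9, F8, H12.
Note where the cutoff bites: H6 is checked, finds nothing changed, and keeps its cache.

First demand of the output computes:
  B7 = IF(F8=0: F8=7 -> else branch G1) = -3
  C1 = MIN(-3, -3) = -3
  F2 = -(-3) = 3
  H6 = -3 + -3 = -6
  C2 = 3 - -6 = 9
  C9 = IF(C2=0: C2=9 -> else branch F8) = 7
  H12 = 3 + 7 = 10
  D4 = MIN(10, -3) = -3
  A4 = MAX(7, -3) = 7

After the edit, cleaning proceeds:
  B7: a read changed (F8 7->0) — executes, giving -3 — identical to its old value.
  H6: dirty, but its reads are unchanged (C1 unchanged, B7 unchanged); cached -6 stands.
  C2: dirty, but its reads are unchanged (F2 unchanged, H6 unchanged); cached 9 stands.
  C9: a read changed (F8 7->0) — executes, giving 0.
  H12: a read changed (F8 7->0) — executes, giving 3.
  D4: a read changed (H12 10->3) — executes, giving -3 — identical to its old value.
  A4: a read changed (C9 7->0) — executes, giving 0.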